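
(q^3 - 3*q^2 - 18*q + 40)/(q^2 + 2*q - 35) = (q^2 + 2*q - 8)/(q + 7)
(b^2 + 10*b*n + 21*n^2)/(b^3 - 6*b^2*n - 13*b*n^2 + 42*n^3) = (b + 7*n)/(b^2 - 9*b*n + 14*n^2)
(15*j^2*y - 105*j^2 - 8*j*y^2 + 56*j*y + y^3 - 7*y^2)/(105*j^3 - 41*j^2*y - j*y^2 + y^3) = (y - 7)/(7*j + y)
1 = 1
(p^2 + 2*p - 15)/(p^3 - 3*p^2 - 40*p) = (p - 3)/(p*(p - 8))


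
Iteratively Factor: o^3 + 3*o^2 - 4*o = (o + 4)*(o^2 - o) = o*(o + 4)*(o - 1)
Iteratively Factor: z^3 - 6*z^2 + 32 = (z + 2)*(z^2 - 8*z + 16) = (z - 4)*(z + 2)*(z - 4)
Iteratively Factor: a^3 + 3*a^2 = (a)*(a^2 + 3*a) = a^2*(a + 3)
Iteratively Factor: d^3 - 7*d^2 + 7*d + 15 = (d - 5)*(d^2 - 2*d - 3) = (d - 5)*(d + 1)*(d - 3)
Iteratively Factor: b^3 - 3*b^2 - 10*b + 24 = (b - 2)*(b^2 - b - 12) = (b - 2)*(b + 3)*(b - 4)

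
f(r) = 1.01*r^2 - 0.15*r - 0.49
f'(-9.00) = -18.33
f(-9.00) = 82.67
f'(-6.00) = -12.27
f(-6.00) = 36.77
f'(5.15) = 10.25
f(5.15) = 25.53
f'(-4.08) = -8.39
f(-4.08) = 16.93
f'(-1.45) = -3.08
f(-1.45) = 1.85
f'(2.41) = 4.72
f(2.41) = 5.01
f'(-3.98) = -8.19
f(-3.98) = 16.11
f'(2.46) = 4.82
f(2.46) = 5.25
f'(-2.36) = -4.92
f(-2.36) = 5.49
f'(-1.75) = -3.68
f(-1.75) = 2.87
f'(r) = 2.02*r - 0.15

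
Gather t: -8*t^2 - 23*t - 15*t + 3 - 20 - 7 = -8*t^2 - 38*t - 24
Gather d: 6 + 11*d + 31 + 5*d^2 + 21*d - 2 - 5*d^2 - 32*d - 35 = 0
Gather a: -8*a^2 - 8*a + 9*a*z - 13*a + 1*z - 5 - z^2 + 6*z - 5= -8*a^2 + a*(9*z - 21) - z^2 + 7*z - 10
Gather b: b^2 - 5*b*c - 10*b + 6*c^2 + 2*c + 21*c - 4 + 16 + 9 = b^2 + b*(-5*c - 10) + 6*c^2 + 23*c + 21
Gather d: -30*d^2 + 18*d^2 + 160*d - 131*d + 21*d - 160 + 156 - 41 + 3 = -12*d^2 + 50*d - 42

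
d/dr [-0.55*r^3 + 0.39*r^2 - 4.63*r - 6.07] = -1.65*r^2 + 0.78*r - 4.63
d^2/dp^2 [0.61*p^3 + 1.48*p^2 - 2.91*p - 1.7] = 3.66*p + 2.96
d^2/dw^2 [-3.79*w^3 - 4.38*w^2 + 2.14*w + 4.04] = -22.74*w - 8.76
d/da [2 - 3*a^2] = -6*a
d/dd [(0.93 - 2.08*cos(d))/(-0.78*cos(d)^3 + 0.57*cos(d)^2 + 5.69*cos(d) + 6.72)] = (3.2448*cos(d)^3 - 3.3618*cos(d)^2 + 1.0602*cos(d) + 19.2693)*sin(d)/(0.6084*cos(d)^6 - 0.8892*cos(d)^5 - 8.5515*cos(d)^4 - 3.9966*cos(d)^3 + 40.0369*cos(d)^2 + 76.4736*cos(d) + 45.1584)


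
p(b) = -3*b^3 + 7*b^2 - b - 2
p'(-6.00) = -409.00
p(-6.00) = 904.00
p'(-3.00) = -124.00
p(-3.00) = 145.00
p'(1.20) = 2.84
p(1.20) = 1.70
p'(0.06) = -0.19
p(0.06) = -2.04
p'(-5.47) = -346.87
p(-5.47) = 703.92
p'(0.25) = 1.94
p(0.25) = -1.86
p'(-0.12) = -2.81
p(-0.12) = -1.77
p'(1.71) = -3.38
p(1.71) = 1.76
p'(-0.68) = -14.68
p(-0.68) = 2.86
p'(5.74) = -217.17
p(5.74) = -344.46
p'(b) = -9*b^2 + 14*b - 1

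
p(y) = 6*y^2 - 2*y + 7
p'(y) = 12*y - 2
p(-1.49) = 23.30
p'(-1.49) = -19.88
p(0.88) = 9.89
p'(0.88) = 8.56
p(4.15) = 102.04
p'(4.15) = 47.80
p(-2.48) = 48.86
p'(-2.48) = -31.76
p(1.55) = 18.32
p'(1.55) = 16.60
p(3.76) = 84.31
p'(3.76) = 43.12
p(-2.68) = 55.45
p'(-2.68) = -34.16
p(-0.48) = 9.34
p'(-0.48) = -7.76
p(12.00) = 847.00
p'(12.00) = 142.00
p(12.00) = 847.00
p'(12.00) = 142.00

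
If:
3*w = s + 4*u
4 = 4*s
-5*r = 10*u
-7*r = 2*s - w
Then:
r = -5/23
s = 1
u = 5/46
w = 11/23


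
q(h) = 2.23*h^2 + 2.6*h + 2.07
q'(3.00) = 15.98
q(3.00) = 29.94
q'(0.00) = 2.60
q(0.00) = 2.07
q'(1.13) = 7.64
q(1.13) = 7.86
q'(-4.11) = -15.73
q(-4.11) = 29.05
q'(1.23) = 8.09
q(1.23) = 8.64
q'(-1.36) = -3.47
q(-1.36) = 2.66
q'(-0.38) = 0.91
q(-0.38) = 1.40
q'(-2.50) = -8.55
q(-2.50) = 9.51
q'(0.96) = 6.88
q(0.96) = 6.62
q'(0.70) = 5.72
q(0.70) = 4.98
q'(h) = 4.46*h + 2.6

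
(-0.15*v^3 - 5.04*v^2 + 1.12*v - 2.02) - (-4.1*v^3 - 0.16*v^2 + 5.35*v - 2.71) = 3.95*v^3 - 4.88*v^2 - 4.23*v + 0.69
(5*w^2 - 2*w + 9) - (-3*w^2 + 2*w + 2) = 8*w^2 - 4*w + 7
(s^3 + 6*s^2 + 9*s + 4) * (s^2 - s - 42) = s^5 + 5*s^4 - 39*s^3 - 257*s^2 - 382*s - 168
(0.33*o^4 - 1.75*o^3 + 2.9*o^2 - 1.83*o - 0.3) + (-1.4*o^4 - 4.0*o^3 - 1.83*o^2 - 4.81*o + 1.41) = -1.07*o^4 - 5.75*o^3 + 1.07*o^2 - 6.64*o + 1.11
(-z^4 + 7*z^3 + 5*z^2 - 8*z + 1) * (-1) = z^4 - 7*z^3 - 5*z^2 + 8*z - 1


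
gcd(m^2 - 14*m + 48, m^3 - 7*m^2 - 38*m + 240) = m - 8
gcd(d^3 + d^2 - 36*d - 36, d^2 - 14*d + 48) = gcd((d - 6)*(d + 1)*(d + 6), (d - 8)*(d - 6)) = d - 6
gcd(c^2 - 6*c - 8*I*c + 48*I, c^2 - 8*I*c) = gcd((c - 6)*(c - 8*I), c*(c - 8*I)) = c - 8*I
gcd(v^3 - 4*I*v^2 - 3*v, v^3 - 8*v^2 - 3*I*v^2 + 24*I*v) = v^2 - 3*I*v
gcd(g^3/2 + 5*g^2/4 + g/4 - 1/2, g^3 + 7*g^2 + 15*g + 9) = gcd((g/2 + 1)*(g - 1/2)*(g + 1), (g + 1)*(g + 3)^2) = g + 1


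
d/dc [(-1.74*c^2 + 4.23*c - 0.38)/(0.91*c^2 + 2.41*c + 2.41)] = (-8.0427*c^2 - 7.6952*c + 11.1101)/(0.8281*c^4 + 4.3862*c^3 + 10.1943*c^2 + 11.6162*c + 5.8081)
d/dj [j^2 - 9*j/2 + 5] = 2*j - 9/2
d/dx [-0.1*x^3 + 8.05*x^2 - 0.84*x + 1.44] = -0.3*x^2 + 16.1*x - 0.84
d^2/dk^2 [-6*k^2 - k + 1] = -12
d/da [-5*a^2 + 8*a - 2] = 8 - 10*a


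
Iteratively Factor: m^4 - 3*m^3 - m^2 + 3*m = (m + 1)*(m^3 - 4*m^2 + 3*m) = (m - 3)*(m + 1)*(m^2 - m) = (m - 3)*(m - 1)*(m + 1)*(m)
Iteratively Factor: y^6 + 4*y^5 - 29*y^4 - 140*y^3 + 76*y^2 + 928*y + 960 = (y - 3)*(y^5 + 7*y^4 - 8*y^3 - 164*y^2 - 416*y - 320) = (y - 3)*(y + 4)*(y^4 + 3*y^3 - 20*y^2 - 84*y - 80) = (y - 3)*(y + 2)*(y + 4)*(y^3 + y^2 - 22*y - 40) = (y - 3)*(y + 2)*(y + 4)^2*(y^2 - 3*y - 10) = (y - 3)*(y + 2)^2*(y + 4)^2*(y - 5)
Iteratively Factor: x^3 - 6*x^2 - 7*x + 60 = (x + 3)*(x^2 - 9*x + 20) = (x - 5)*(x + 3)*(x - 4)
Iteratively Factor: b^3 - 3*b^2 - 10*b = (b)*(b^2 - 3*b - 10) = b*(b - 5)*(b + 2)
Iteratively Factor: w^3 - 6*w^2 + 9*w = (w)*(w^2 - 6*w + 9) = w*(w - 3)*(w - 3)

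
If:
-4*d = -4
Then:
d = 1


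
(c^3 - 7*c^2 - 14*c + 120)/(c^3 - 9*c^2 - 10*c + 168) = (c - 5)/(c - 7)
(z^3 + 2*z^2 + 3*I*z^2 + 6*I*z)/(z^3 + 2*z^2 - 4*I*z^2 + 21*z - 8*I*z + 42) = z/(z - 7*I)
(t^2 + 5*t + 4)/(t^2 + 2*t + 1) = (t + 4)/(t + 1)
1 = 1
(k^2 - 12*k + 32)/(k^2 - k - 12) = (k - 8)/(k + 3)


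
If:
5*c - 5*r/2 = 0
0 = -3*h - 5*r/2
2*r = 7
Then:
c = 7/4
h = -35/12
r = 7/2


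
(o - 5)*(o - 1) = o^2 - 6*o + 5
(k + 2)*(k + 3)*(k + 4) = k^3 + 9*k^2 + 26*k + 24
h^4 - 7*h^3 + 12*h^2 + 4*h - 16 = (h - 4)*(h - 2)^2*(h + 1)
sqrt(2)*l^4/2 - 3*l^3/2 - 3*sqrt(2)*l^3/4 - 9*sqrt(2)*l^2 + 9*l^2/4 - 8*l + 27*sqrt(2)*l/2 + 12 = (l - 3/2)*(l - 4*sqrt(2))*(l + 2*sqrt(2))*(sqrt(2)*l/2 + 1/2)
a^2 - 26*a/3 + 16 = (a - 6)*(a - 8/3)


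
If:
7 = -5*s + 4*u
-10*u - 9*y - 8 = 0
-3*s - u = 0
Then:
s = -7/17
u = 21/17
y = -346/153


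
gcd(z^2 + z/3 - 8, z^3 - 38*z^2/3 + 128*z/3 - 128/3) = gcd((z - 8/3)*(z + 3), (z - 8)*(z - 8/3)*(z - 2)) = z - 8/3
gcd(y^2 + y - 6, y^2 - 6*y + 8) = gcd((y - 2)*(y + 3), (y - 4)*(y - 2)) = y - 2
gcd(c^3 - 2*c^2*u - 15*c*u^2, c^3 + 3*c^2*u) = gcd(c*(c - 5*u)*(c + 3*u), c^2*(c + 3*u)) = c^2 + 3*c*u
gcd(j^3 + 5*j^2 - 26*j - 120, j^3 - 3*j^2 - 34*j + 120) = j^2 + j - 30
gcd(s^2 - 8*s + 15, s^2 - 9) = s - 3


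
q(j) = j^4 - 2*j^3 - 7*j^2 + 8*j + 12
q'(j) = 4*j^3 - 6*j^2 - 14*j + 8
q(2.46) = -3.83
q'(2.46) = -3.20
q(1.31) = 8.92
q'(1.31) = -11.64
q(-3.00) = 60.00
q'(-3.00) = -112.00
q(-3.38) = 112.74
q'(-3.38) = -167.68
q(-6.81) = 2415.27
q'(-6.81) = -1438.20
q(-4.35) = 367.43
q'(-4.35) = -373.89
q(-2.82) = 41.87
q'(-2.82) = -89.94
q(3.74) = 35.03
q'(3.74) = 80.97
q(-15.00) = 55692.00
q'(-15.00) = -14632.00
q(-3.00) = 60.00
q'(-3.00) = -112.00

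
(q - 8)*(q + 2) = q^2 - 6*q - 16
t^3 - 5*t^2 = t^2*(t - 5)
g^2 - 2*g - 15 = (g - 5)*(g + 3)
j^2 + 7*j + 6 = (j + 1)*(j + 6)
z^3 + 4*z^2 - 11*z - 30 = (z - 3)*(z + 2)*(z + 5)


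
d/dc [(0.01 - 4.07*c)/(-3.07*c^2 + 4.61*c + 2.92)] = (-12.4949*c^2 + 0.061399999999999*c - 11.9305)/(9.4249*c^4 - 28.3054*c^3 + 3.3233*c^2 + 26.9224*c + 8.5264)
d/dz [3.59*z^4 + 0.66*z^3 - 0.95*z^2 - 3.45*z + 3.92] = 14.36*z^3 + 1.98*z^2 - 1.9*z - 3.45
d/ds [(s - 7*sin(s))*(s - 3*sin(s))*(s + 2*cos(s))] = -(s - 7*sin(s))*(s - 3*sin(s))*(2*sin(s) - 1) - (s - 7*sin(s))*(s + 2*cos(s))*(3*cos(s) - 1) - (s - 3*sin(s))*(s + 2*cos(s))*(7*cos(s) - 1)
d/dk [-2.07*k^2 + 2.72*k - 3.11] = 2.72 - 4.14*k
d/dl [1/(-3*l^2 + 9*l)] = (2*l - 3)/(3*l^2*(l - 3)^2)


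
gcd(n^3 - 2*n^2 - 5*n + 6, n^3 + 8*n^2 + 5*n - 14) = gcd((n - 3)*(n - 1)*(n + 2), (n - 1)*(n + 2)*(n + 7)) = n^2 + n - 2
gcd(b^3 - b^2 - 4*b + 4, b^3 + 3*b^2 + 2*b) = b + 2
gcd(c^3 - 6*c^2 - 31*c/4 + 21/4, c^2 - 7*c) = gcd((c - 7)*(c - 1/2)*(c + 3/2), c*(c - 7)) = c - 7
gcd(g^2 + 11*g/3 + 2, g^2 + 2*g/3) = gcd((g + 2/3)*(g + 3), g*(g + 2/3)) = g + 2/3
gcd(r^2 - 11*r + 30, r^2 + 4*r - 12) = 1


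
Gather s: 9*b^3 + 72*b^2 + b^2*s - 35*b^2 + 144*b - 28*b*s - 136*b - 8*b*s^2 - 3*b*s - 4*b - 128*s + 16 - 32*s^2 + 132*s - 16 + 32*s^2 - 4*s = 9*b^3 + 37*b^2 - 8*b*s^2 + 4*b + s*(b^2 - 31*b)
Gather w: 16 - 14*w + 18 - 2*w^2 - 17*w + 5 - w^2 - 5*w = -3*w^2 - 36*w + 39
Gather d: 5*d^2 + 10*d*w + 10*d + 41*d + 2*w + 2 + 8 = 5*d^2 + d*(10*w + 51) + 2*w + 10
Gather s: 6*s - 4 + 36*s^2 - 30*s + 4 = 36*s^2 - 24*s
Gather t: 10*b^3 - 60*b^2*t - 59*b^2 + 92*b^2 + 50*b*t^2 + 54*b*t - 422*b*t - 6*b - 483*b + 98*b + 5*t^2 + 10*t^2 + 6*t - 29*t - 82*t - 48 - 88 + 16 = 10*b^3 + 33*b^2 - 391*b + t^2*(50*b + 15) + t*(-60*b^2 - 368*b - 105) - 120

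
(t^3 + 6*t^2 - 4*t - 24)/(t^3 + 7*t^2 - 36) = (t + 2)/(t + 3)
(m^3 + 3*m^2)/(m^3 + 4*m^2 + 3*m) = m/(m + 1)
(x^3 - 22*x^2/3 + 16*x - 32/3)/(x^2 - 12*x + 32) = (3*x^2 - 10*x + 8)/(3*(x - 8))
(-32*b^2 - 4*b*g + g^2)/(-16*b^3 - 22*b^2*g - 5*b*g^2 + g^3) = (4*b + g)/(2*b^2 + 3*b*g + g^2)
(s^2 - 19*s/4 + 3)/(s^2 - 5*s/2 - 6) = (4*s - 3)/(2*(2*s + 3))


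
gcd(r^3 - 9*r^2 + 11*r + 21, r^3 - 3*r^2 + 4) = r + 1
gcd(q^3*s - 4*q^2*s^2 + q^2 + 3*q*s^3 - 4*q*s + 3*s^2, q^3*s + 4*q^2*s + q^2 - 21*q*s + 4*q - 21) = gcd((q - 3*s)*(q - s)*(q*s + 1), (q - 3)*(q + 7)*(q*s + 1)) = q*s + 1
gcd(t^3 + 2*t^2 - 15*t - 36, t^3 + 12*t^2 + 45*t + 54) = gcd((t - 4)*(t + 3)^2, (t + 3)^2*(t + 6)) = t^2 + 6*t + 9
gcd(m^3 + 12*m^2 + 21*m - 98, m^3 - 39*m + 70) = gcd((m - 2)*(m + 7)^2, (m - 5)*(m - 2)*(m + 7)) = m^2 + 5*m - 14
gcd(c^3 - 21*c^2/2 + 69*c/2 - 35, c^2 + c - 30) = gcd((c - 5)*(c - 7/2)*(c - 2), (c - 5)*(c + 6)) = c - 5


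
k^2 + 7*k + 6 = (k + 1)*(k + 6)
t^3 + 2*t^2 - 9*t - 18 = (t - 3)*(t + 2)*(t + 3)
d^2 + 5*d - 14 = (d - 2)*(d + 7)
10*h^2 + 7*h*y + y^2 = (2*h + y)*(5*h + y)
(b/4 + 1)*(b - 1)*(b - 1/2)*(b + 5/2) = b^4/4 + 5*b^3/4 + 3*b^2/16 - 47*b/16 + 5/4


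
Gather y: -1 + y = y - 1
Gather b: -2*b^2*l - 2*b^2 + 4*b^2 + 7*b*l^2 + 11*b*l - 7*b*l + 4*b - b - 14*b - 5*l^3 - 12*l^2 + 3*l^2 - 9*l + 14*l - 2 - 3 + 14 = b^2*(2 - 2*l) + b*(7*l^2 + 4*l - 11) - 5*l^3 - 9*l^2 + 5*l + 9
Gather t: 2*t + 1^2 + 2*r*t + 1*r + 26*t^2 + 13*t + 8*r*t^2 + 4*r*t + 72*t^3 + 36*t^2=r + 72*t^3 + t^2*(8*r + 62) + t*(6*r + 15) + 1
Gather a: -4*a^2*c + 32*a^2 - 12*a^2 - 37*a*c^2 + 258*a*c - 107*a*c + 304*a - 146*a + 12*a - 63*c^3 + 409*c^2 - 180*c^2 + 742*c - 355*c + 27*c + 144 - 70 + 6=a^2*(20 - 4*c) + a*(-37*c^2 + 151*c + 170) - 63*c^3 + 229*c^2 + 414*c + 80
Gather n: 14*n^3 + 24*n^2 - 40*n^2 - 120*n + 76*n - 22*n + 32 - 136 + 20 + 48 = 14*n^3 - 16*n^2 - 66*n - 36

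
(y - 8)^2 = y^2 - 16*y + 64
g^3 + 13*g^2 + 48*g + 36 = (g + 1)*(g + 6)^2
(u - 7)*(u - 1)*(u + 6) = u^3 - 2*u^2 - 41*u + 42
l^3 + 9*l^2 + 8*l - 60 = (l - 2)*(l + 5)*(l + 6)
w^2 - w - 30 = (w - 6)*(w + 5)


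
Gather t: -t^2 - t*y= -t^2 - t*y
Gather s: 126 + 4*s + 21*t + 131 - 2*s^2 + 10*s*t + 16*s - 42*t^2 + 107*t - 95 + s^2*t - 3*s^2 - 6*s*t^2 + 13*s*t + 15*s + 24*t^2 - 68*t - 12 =s^2*(t - 5) + s*(-6*t^2 + 23*t + 35) - 18*t^2 + 60*t + 150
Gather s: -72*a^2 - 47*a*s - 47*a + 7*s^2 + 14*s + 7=-72*a^2 - 47*a + 7*s^2 + s*(14 - 47*a) + 7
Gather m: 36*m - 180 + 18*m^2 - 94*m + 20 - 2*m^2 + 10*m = 16*m^2 - 48*m - 160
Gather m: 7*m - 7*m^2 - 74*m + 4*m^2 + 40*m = -3*m^2 - 27*m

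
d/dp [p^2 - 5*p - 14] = 2*p - 5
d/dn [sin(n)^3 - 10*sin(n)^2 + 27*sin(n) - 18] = (3*sin(n)^2 - 20*sin(n) + 27)*cos(n)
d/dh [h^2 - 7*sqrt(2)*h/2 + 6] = 2*h - 7*sqrt(2)/2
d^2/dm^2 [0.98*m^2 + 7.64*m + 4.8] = 1.96000000000000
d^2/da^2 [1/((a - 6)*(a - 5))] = 2*((a - 6)^2 + (a - 6)*(a - 5) + (a - 5)^2)/((a - 6)^3*(a - 5)^3)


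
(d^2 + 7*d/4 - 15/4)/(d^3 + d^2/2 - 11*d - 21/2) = (4*d - 5)/(2*(2*d^2 - 5*d - 7))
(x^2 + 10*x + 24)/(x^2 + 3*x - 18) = (x + 4)/(x - 3)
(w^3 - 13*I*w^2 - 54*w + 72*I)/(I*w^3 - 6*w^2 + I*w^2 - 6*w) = (w^3 - 13*I*w^2 - 54*w + 72*I)/(w*(I*w^2 - 6*w + I*w - 6))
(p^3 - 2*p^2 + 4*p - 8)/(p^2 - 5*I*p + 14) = (p^2 - 2*p*(1 + I) + 4*I)/(p - 7*I)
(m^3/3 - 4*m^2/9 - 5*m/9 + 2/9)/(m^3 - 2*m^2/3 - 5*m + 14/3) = (3*m^2 + 2*m - 1)/(3*(3*m^2 + 4*m - 7))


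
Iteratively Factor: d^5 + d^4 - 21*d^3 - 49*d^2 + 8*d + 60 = (d + 2)*(d^4 - d^3 - 19*d^2 - 11*d + 30) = (d - 5)*(d + 2)*(d^3 + 4*d^2 + d - 6) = (d - 5)*(d + 2)*(d + 3)*(d^2 + d - 2) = (d - 5)*(d + 2)^2*(d + 3)*(d - 1)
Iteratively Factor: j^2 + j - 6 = (j + 3)*(j - 2)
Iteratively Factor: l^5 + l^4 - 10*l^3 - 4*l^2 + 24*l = (l - 2)*(l^4 + 3*l^3 - 4*l^2 - 12*l) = l*(l - 2)*(l^3 + 3*l^2 - 4*l - 12) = l*(l - 2)^2*(l^2 + 5*l + 6) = l*(l - 2)^2*(l + 2)*(l + 3)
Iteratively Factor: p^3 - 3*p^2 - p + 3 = (p - 3)*(p^2 - 1) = (p - 3)*(p - 1)*(p + 1)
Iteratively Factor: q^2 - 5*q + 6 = (q - 2)*(q - 3)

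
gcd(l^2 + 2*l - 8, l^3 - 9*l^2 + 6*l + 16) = l - 2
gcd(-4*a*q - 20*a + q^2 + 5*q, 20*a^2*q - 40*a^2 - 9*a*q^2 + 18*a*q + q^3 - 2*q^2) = -4*a + q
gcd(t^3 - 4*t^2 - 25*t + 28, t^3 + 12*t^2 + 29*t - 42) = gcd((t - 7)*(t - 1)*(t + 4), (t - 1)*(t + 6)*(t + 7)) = t - 1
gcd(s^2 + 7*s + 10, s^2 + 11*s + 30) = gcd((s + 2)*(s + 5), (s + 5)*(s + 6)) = s + 5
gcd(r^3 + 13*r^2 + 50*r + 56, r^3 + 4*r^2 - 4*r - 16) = r^2 + 6*r + 8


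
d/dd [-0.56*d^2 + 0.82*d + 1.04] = 0.82 - 1.12*d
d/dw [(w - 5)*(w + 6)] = 2*w + 1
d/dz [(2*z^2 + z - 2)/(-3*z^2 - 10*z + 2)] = (-17*z^2 - 4*z - 18)/(9*z^4 + 60*z^3 + 88*z^2 - 40*z + 4)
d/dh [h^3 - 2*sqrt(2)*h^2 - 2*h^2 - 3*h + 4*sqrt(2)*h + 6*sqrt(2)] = 3*h^2 - 4*sqrt(2)*h - 4*h - 3 + 4*sqrt(2)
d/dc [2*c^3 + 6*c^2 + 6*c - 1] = 6*c^2 + 12*c + 6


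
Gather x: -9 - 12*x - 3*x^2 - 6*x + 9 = -3*x^2 - 18*x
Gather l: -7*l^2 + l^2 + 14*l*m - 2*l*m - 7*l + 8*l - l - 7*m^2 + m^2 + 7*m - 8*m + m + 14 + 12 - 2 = -6*l^2 + 12*l*m - 6*m^2 + 24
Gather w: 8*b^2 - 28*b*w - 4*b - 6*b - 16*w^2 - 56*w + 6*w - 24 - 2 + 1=8*b^2 - 10*b - 16*w^2 + w*(-28*b - 50) - 25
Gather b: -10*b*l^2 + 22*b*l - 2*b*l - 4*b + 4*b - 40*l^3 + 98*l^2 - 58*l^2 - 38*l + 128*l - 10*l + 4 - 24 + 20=b*(-10*l^2 + 20*l) - 40*l^3 + 40*l^2 + 80*l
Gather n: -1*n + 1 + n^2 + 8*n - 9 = n^2 + 7*n - 8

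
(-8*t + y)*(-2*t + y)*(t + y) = 16*t^3 + 6*t^2*y - 9*t*y^2 + y^3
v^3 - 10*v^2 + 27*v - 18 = (v - 6)*(v - 3)*(v - 1)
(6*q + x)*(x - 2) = 6*q*x - 12*q + x^2 - 2*x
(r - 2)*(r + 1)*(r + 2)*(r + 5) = r^4 + 6*r^3 + r^2 - 24*r - 20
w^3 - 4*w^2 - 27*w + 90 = (w - 6)*(w - 3)*(w + 5)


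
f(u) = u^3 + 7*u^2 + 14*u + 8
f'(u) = 3*u^2 + 14*u + 14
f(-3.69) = 1.41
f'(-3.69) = 3.19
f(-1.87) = -0.24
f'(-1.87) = -1.69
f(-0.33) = 4.11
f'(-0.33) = 9.71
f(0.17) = 10.59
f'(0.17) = 16.47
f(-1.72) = -0.46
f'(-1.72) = -1.20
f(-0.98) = 0.06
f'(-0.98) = 3.16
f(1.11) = 33.53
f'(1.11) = 33.24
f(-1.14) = -0.34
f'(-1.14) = 1.94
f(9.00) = 1430.00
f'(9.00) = 383.00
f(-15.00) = -2002.00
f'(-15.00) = 479.00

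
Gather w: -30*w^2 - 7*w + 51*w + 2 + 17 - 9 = -30*w^2 + 44*w + 10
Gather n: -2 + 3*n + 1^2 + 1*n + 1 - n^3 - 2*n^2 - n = -n^3 - 2*n^2 + 3*n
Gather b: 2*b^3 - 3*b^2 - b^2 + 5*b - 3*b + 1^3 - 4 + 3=2*b^3 - 4*b^2 + 2*b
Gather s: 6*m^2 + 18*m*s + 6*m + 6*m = 6*m^2 + 18*m*s + 12*m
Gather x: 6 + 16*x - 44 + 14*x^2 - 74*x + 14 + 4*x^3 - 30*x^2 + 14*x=4*x^3 - 16*x^2 - 44*x - 24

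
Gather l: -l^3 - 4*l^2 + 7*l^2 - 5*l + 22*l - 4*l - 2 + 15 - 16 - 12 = -l^3 + 3*l^2 + 13*l - 15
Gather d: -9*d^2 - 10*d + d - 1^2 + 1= -9*d^2 - 9*d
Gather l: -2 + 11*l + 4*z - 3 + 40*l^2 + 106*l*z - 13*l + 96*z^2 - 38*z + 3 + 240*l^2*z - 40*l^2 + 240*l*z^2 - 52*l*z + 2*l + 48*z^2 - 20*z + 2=240*l^2*z + l*(240*z^2 + 54*z) + 144*z^2 - 54*z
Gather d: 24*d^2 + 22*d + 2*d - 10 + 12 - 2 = 24*d^2 + 24*d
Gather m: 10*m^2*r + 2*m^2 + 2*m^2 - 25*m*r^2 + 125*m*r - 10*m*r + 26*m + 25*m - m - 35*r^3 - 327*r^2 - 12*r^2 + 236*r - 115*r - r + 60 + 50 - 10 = m^2*(10*r + 4) + m*(-25*r^2 + 115*r + 50) - 35*r^3 - 339*r^2 + 120*r + 100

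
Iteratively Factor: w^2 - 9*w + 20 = (w - 4)*(w - 5)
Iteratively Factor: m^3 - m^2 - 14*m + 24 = (m - 2)*(m^2 + m - 12) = (m - 2)*(m + 4)*(m - 3)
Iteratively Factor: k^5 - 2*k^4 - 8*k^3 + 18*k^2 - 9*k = (k)*(k^4 - 2*k^3 - 8*k^2 + 18*k - 9) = k*(k - 1)*(k^3 - k^2 - 9*k + 9) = k*(k - 1)^2*(k^2 - 9) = k*(k - 3)*(k - 1)^2*(k + 3)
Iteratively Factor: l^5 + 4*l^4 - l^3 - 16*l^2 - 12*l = (l + 2)*(l^4 + 2*l^3 - 5*l^2 - 6*l) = (l + 2)*(l + 3)*(l^3 - l^2 - 2*l) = (l - 2)*(l + 2)*(l + 3)*(l^2 + l) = l*(l - 2)*(l + 2)*(l + 3)*(l + 1)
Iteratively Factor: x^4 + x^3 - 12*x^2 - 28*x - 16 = (x + 2)*(x^3 - x^2 - 10*x - 8) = (x + 2)^2*(x^2 - 3*x - 4) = (x - 4)*(x + 2)^2*(x + 1)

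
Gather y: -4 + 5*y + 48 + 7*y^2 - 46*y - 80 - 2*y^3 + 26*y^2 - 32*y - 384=-2*y^3 + 33*y^2 - 73*y - 420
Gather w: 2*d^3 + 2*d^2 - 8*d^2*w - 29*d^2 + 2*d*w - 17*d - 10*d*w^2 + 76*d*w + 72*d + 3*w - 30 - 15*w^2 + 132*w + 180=2*d^3 - 27*d^2 + 55*d + w^2*(-10*d - 15) + w*(-8*d^2 + 78*d + 135) + 150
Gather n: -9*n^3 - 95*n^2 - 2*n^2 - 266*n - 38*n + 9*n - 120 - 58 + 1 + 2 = -9*n^3 - 97*n^2 - 295*n - 175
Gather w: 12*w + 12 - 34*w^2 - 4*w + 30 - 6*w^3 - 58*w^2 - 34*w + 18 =-6*w^3 - 92*w^2 - 26*w + 60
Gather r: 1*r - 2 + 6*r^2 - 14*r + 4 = 6*r^2 - 13*r + 2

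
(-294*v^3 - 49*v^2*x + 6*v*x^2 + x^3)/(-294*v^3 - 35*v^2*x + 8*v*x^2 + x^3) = (-42*v^2 - v*x + x^2)/(-42*v^2 + v*x + x^2)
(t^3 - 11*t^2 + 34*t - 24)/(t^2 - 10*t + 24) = t - 1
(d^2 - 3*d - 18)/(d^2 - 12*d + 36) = (d + 3)/(d - 6)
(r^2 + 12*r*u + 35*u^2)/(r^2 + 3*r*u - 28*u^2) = (r + 5*u)/(r - 4*u)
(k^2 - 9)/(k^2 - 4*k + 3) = (k + 3)/(k - 1)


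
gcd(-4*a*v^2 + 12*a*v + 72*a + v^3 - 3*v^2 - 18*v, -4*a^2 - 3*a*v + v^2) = -4*a + v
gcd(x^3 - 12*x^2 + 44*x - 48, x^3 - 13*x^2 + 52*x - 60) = x^2 - 8*x + 12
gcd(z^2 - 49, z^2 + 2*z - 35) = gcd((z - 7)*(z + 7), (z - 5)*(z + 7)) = z + 7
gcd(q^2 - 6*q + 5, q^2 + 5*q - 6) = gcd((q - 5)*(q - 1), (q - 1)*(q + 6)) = q - 1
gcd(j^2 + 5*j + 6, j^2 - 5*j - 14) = j + 2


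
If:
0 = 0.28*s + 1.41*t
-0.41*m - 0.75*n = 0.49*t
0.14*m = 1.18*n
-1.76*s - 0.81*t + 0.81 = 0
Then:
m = 0.10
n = 0.01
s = 0.51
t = -0.10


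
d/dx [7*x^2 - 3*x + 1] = 14*x - 3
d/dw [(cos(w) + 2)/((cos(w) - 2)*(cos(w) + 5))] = (cos(w)^2 + 4*cos(w) + 16)*sin(w)/((cos(w) - 2)^2*(cos(w) + 5)^2)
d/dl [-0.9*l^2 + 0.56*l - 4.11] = 0.56 - 1.8*l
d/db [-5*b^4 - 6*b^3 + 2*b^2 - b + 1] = -20*b^3 - 18*b^2 + 4*b - 1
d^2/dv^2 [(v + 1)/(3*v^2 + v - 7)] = 2*((v + 1)*(6*v + 1)^2 - (9*v + 4)*(3*v^2 + v - 7))/(3*v^2 + v - 7)^3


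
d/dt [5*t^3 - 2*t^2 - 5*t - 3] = 15*t^2 - 4*t - 5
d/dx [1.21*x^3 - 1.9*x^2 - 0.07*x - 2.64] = 3.63*x^2 - 3.8*x - 0.07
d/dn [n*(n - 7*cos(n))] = 7*n*sin(n) + 2*n - 7*cos(n)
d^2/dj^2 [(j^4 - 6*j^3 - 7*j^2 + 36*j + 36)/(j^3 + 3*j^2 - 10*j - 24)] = 60/(j^3 + 12*j^2 + 48*j + 64)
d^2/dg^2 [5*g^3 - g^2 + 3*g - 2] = 30*g - 2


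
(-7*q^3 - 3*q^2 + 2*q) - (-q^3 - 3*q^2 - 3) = -6*q^3 + 2*q + 3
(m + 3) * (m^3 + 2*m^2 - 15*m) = m^4 + 5*m^3 - 9*m^2 - 45*m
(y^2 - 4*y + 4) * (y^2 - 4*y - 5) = y^4 - 8*y^3 + 15*y^2 + 4*y - 20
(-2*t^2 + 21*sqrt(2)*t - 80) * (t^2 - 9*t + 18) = -2*t^4 + 18*t^3 + 21*sqrt(2)*t^3 - 189*sqrt(2)*t^2 - 116*t^2 + 378*sqrt(2)*t + 720*t - 1440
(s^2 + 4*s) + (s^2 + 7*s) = 2*s^2 + 11*s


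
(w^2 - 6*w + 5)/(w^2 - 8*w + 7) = (w - 5)/(w - 7)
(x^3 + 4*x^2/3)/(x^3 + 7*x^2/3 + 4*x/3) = x/(x + 1)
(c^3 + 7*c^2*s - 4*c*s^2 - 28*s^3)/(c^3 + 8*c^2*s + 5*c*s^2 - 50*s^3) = (c^2 + 9*c*s + 14*s^2)/(c^2 + 10*c*s + 25*s^2)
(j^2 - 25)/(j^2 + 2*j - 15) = (j - 5)/(j - 3)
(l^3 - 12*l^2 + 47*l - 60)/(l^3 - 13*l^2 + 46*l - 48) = (l^2 - 9*l + 20)/(l^2 - 10*l + 16)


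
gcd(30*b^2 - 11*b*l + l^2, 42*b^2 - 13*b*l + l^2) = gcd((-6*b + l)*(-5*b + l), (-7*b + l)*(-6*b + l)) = 6*b - l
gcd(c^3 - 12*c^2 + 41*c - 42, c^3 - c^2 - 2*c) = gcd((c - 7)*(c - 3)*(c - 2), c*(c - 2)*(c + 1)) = c - 2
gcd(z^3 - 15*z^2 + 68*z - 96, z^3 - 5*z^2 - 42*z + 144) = z^2 - 11*z + 24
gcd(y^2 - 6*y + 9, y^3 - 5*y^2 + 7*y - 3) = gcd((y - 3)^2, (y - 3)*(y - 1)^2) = y - 3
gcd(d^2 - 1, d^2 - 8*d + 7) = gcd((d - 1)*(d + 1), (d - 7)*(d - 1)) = d - 1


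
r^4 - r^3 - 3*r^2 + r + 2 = (r - 2)*(r - 1)*(r + 1)^2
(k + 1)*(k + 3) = k^2 + 4*k + 3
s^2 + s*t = s*(s + t)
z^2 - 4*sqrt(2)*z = z*(z - 4*sqrt(2))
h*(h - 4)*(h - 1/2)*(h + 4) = h^4 - h^3/2 - 16*h^2 + 8*h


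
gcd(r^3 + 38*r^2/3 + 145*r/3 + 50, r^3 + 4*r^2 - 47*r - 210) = r^2 + 11*r + 30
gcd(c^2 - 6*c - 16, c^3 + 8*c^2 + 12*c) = c + 2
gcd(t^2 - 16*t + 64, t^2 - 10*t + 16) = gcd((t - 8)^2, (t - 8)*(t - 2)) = t - 8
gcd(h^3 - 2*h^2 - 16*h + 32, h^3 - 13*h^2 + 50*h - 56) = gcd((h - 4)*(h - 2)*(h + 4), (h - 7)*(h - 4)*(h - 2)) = h^2 - 6*h + 8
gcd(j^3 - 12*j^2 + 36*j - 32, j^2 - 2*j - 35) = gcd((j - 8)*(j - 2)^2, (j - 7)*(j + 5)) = 1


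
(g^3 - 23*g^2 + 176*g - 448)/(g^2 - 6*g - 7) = (g^2 - 16*g + 64)/(g + 1)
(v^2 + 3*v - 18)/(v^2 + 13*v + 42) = (v - 3)/(v + 7)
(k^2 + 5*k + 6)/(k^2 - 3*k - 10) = (k + 3)/(k - 5)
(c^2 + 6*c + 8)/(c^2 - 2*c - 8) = (c + 4)/(c - 4)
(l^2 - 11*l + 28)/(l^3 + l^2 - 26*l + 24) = (l - 7)/(l^2 + 5*l - 6)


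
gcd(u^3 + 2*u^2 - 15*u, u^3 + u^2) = u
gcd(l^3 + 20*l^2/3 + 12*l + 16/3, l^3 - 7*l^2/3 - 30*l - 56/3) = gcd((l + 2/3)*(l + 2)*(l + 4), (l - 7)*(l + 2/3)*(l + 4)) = l^2 + 14*l/3 + 8/3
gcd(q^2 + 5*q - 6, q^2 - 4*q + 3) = q - 1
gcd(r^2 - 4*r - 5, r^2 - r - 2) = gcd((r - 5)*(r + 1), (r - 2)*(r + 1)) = r + 1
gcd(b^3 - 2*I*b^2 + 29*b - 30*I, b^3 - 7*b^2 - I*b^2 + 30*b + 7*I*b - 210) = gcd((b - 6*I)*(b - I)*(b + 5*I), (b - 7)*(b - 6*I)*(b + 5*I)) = b^2 - I*b + 30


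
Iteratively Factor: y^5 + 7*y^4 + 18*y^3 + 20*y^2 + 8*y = (y + 1)*(y^4 + 6*y^3 + 12*y^2 + 8*y) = y*(y + 1)*(y^3 + 6*y^2 + 12*y + 8) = y*(y + 1)*(y + 2)*(y^2 + 4*y + 4) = y*(y + 1)*(y + 2)^2*(y + 2)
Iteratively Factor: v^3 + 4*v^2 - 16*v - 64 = (v + 4)*(v^2 - 16) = (v - 4)*(v + 4)*(v + 4)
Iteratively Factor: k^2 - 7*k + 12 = (k - 4)*(k - 3)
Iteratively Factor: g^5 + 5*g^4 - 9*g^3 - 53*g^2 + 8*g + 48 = (g + 4)*(g^4 + g^3 - 13*g^2 - g + 12) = (g + 4)^2*(g^3 - 3*g^2 - g + 3) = (g + 1)*(g + 4)^2*(g^2 - 4*g + 3) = (g - 1)*(g + 1)*(g + 4)^2*(g - 3)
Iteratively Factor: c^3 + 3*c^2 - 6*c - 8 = (c - 2)*(c^2 + 5*c + 4) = (c - 2)*(c + 4)*(c + 1)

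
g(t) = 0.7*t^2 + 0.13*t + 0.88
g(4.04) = 12.83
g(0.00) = 0.88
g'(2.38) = 3.46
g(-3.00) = 6.79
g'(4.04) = 5.79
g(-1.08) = 1.56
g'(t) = 1.4*t + 0.13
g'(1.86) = 2.73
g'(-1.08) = -1.38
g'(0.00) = 0.13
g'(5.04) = 7.19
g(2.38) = 5.15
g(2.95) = 7.36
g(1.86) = 3.54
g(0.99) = 1.69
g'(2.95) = 4.26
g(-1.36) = 2.00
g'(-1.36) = -1.77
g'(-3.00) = -4.07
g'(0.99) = 1.52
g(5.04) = 19.32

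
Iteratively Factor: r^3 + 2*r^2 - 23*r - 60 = (r - 5)*(r^2 + 7*r + 12) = (r - 5)*(r + 3)*(r + 4)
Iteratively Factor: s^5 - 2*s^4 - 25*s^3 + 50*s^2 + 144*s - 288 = (s - 4)*(s^4 + 2*s^3 - 17*s^2 - 18*s + 72) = (s - 4)*(s + 4)*(s^3 - 2*s^2 - 9*s + 18) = (s - 4)*(s - 3)*(s + 4)*(s^2 + s - 6) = (s - 4)*(s - 3)*(s - 2)*(s + 4)*(s + 3)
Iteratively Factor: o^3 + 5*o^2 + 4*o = (o + 4)*(o^2 + o) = (o + 1)*(o + 4)*(o)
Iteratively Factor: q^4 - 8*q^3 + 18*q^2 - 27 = (q - 3)*(q^3 - 5*q^2 + 3*q + 9) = (q - 3)*(q + 1)*(q^2 - 6*q + 9) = (q - 3)^2*(q + 1)*(q - 3)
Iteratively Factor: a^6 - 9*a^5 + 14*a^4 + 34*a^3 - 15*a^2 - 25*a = (a - 5)*(a^5 - 4*a^4 - 6*a^3 + 4*a^2 + 5*a) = (a - 5)*(a + 1)*(a^4 - 5*a^3 - a^2 + 5*a) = a*(a - 5)*(a + 1)*(a^3 - 5*a^2 - a + 5) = a*(a - 5)*(a + 1)^2*(a^2 - 6*a + 5) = a*(a - 5)^2*(a + 1)^2*(a - 1)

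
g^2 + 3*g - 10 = (g - 2)*(g + 5)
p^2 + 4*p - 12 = (p - 2)*(p + 6)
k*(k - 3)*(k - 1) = k^3 - 4*k^2 + 3*k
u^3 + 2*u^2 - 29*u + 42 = (u - 3)*(u - 2)*(u + 7)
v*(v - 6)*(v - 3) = v^3 - 9*v^2 + 18*v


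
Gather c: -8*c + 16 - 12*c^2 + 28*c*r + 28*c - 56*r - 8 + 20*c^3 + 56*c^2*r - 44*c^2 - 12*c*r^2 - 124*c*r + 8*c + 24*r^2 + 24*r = 20*c^3 + c^2*(56*r - 56) + c*(-12*r^2 - 96*r + 28) + 24*r^2 - 32*r + 8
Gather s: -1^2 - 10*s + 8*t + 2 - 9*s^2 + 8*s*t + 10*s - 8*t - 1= -9*s^2 + 8*s*t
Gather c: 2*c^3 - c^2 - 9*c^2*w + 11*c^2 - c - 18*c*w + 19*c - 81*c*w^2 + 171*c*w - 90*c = 2*c^3 + c^2*(10 - 9*w) + c*(-81*w^2 + 153*w - 72)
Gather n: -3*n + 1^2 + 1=2 - 3*n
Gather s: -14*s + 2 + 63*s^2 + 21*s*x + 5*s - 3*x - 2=63*s^2 + s*(21*x - 9) - 3*x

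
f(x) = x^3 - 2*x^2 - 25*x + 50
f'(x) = 3*x^2 - 4*x - 25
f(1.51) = 11.13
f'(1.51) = -24.20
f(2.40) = -7.70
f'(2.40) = -17.32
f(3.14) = -17.26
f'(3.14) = -7.98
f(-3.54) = 69.07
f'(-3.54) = 26.75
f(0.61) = 34.23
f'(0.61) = -26.32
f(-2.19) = 84.65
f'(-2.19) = -1.85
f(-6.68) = -170.32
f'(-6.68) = 135.59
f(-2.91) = 81.17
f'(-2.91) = 12.04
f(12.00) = 1190.00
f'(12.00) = 359.00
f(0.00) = 50.00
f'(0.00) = -25.00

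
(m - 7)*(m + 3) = m^2 - 4*m - 21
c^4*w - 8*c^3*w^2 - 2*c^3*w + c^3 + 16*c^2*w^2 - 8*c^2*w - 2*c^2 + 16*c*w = c*(c - 2)*(c - 8*w)*(c*w + 1)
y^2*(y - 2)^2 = y^4 - 4*y^3 + 4*y^2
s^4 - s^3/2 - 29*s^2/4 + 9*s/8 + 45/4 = (s - 5/2)*(s - 3/2)*(s + 3/2)*(s + 2)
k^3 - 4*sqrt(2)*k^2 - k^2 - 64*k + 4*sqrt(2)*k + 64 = (k - 1)*(k - 8*sqrt(2))*(k + 4*sqrt(2))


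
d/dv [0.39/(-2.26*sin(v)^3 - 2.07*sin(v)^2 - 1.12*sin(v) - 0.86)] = (2.6442*sin(v)^2 + 1.6146*sin(v) + 0.4368)*cos(v)/(2.26*sin(v)^3 + 2.07*sin(v)^2 + 1.12*sin(v) + 0.86)^2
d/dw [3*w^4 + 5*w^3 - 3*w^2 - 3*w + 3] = 12*w^3 + 15*w^2 - 6*w - 3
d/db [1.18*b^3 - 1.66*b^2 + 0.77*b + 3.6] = 3.54*b^2 - 3.32*b + 0.77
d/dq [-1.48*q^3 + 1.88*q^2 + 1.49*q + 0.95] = -4.44*q^2 + 3.76*q + 1.49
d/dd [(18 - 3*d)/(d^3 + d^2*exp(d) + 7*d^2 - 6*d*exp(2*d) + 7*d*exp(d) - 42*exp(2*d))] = 3*(-d^3 - d^2*exp(d) - 7*d^2 + 6*d*exp(2*d) - 7*d*exp(d) + (d - 6)*(d^2*exp(d) + 3*d^2 - 12*d*exp(2*d) + 9*d*exp(d) + 14*d - 90*exp(2*d) + 7*exp(d)) + 42*exp(2*d))/(d^3 + d^2*exp(d) + 7*d^2 - 6*d*exp(2*d) + 7*d*exp(d) - 42*exp(2*d))^2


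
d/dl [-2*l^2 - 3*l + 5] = -4*l - 3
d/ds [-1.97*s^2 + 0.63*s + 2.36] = 0.63 - 3.94*s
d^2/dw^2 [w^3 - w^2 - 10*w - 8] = 6*w - 2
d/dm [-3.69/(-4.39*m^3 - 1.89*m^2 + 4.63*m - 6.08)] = (-48.5973*m^2 - 13.9482*m + 17.0847)/(4.39*m^3 + 1.89*m^2 - 4.63*m + 6.08)^2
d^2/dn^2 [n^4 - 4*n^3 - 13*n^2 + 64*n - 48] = 12*n^2 - 24*n - 26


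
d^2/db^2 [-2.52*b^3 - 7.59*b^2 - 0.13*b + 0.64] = -15.12*b - 15.18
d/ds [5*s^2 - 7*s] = 10*s - 7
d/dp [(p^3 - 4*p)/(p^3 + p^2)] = (p^2 + 8*p + 4)/(p^2*(p^2 + 2*p + 1))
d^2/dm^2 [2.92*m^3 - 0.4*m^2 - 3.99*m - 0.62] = 17.52*m - 0.8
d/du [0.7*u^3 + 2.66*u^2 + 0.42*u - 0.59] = 2.1*u^2 + 5.32*u + 0.42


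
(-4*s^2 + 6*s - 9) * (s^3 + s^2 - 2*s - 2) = -4*s^5 + 2*s^4 + 5*s^3 - 13*s^2 + 6*s + 18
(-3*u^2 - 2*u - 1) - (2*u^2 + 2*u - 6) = -5*u^2 - 4*u + 5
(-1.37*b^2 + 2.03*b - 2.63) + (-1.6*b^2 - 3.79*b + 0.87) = -2.97*b^2 - 1.76*b - 1.76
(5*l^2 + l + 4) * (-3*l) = -15*l^3 - 3*l^2 - 12*l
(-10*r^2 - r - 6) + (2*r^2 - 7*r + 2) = -8*r^2 - 8*r - 4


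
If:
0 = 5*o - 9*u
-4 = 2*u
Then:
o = -18/5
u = -2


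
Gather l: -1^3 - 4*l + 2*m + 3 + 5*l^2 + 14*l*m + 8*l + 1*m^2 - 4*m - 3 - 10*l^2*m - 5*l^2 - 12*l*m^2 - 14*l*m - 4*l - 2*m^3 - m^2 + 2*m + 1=-10*l^2*m - 12*l*m^2 - 2*m^3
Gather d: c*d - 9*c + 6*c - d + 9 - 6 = -3*c + d*(c - 1) + 3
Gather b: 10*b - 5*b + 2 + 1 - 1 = 5*b + 2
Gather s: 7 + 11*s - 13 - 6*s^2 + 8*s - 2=-6*s^2 + 19*s - 8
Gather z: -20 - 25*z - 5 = -25*z - 25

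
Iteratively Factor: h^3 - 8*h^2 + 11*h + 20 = (h - 4)*(h^2 - 4*h - 5) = (h - 4)*(h + 1)*(h - 5)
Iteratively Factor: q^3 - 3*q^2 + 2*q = (q - 1)*(q^2 - 2*q) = q*(q - 1)*(q - 2)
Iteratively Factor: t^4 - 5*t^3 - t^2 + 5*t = (t - 5)*(t^3 - t) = (t - 5)*(t + 1)*(t^2 - t) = (t - 5)*(t - 1)*(t + 1)*(t)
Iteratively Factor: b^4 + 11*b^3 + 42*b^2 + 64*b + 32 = (b + 4)*(b^3 + 7*b^2 + 14*b + 8) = (b + 2)*(b + 4)*(b^2 + 5*b + 4) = (b + 1)*(b + 2)*(b + 4)*(b + 4)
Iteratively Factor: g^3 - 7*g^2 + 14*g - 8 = (g - 4)*(g^2 - 3*g + 2) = (g - 4)*(g - 1)*(g - 2)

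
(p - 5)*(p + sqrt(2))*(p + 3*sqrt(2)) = p^3 - 5*p^2 + 4*sqrt(2)*p^2 - 20*sqrt(2)*p + 6*p - 30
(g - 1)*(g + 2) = g^2 + g - 2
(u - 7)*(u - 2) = u^2 - 9*u + 14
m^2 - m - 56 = (m - 8)*(m + 7)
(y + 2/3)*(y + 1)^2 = y^3 + 8*y^2/3 + 7*y/3 + 2/3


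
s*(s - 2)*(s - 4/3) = s^3 - 10*s^2/3 + 8*s/3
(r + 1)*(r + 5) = r^2 + 6*r + 5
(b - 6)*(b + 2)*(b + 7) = b^3 + 3*b^2 - 40*b - 84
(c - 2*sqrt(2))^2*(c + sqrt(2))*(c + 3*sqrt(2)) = c^4 - 18*c^2 + 8*sqrt(2)*c + 48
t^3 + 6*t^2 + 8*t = t*(t + 2)*(t + 4)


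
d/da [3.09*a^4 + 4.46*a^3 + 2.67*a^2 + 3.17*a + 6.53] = 12.36*a^3 + 13.38*a^2 + 5.34*a + 3.17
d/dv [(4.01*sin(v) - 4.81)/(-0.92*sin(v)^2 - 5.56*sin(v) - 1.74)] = (3.6892*sin(v)^2 - 8.8504*sin(v) - 33.721)*cos(v)/(0.8464*sin(v)^4 + 10.2304*sin(v)^3 + 34.1152*sin(v)^2 + 19.3488*sin(v) + 3.0276)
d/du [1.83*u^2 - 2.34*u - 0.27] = 3.66*u - 2.34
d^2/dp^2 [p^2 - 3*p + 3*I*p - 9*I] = 2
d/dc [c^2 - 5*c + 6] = 2*c - 5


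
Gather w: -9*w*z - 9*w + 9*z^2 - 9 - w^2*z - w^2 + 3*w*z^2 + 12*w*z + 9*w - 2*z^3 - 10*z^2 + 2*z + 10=w^2*(-z - 1) + w*(3*z^2 + 3*z) - 2*z^3 - z^2 + 2*z + 1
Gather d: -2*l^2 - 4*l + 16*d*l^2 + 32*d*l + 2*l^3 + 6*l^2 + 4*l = d*(16*l^2 + 32*l) + 2*l^3 + 4*l^2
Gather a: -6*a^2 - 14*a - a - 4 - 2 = -6*a^2 - 15*a - 6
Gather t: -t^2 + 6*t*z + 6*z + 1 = -t^2 + 6*t*z + 6*z + 1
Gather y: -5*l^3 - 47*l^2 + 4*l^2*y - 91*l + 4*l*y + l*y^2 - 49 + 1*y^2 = -5*l^3 - 47*l^2 - 91*l + y^2*(l + 1) + y*(4*l^2 + 4*l) - 49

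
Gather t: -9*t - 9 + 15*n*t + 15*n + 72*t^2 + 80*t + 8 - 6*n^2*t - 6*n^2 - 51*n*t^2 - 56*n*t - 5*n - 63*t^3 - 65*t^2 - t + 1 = -6*n^2 + 10*n - 63*t^3 + t^2*(7 - 51*n) + t*(-6*n^2 - 41*n + 70)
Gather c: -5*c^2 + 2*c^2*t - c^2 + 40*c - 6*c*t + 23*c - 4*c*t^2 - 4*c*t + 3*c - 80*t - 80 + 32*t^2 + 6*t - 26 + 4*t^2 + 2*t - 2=c^2*(2*t - 6) + c*(-4*t^2 - 10*t + 66) + 36*t^2 - 72*t - 108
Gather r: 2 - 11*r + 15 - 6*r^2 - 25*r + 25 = -6*r^2 - 36*r + 42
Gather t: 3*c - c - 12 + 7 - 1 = 2*c - 6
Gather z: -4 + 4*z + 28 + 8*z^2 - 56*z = 8*z^2 - 52*z + 24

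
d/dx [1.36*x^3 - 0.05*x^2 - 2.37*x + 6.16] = 4.08*x^2 - 0.1*x - 2.37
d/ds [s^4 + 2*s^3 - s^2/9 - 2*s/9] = 4*s^3 + 6*s^2 - 2*s/9 - 2/9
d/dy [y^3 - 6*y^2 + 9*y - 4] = 3*y^2 - 12*y + 9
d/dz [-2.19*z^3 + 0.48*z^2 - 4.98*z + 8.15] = -6.57*z^2 + 0.96*z - 4.98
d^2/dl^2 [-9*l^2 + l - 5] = -18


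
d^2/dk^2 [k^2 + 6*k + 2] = 2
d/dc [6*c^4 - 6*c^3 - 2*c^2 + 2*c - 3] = 24*c^3 - 18*c^2 - 4*c + 2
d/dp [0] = 0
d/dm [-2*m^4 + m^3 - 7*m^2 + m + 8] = -8*m^3 + 3*m^2 - 14*m + 1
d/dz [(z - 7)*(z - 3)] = 2*z - 10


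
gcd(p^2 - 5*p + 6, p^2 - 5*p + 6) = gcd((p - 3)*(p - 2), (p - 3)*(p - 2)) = p^2 - 5*p + 6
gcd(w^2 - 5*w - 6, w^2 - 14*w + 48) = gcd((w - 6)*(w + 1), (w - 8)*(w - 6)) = w - 6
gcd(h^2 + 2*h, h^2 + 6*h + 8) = h + 2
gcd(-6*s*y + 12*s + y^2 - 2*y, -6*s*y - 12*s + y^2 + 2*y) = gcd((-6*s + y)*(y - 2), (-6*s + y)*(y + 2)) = -6*s + y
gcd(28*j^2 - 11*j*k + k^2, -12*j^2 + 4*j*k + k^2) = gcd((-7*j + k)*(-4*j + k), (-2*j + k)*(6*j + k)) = 1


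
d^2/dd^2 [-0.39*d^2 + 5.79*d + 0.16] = -0.780000000000000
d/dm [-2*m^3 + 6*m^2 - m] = -6*m^2 + 12*m - 1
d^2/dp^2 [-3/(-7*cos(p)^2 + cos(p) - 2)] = 3*(196*sin(p)^4 - 43*sin(p)^2 + 113*cos(p)/4 - 21*cos(3*p)/4 - 127)/(7*sin(p)^2 + cos(p) - 9)^3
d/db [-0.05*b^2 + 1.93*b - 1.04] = 1.93 - 0.1*b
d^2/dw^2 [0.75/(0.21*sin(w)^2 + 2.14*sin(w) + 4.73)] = (-0.1323*sin(w)^4 - 1.01115*sin(w)^3 - 0.25635*sin(w)^2 + 9.61395*sin(w) + 5.37945)/(0.21*sin(w)^2 + 2.14*sin(w) + 4.73)^3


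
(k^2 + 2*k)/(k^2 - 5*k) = (k + 2)/(k - 5)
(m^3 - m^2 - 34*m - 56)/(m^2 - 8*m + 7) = (m^2 + 6*m + 8)/(m - 1)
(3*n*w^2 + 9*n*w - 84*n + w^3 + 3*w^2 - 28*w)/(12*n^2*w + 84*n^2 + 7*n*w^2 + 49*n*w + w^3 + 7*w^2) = (w - 4)/(4*n + w)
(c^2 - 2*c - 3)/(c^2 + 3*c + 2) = (c - 3)/(c + 2)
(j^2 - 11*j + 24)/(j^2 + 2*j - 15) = (j - 8)/(j + 5)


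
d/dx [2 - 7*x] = -7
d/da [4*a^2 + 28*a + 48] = 8*a + 28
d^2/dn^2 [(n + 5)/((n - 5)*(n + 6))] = 2*(n^3 + 15*n^2 + 105*n + 185)/(n^6 + 3*n^5 - 87*n^4 - 179*n^3 + 2610*n^2 + 2700*n - 27000)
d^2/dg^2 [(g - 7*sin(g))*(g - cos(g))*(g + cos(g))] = 7*g^2*sin(g) - 28*g*cos(g) + 2*g*cos(2*g) + 6*g - 63*sin(g)/4 + 2*sin(2*g) - 63*sin(3*g)/4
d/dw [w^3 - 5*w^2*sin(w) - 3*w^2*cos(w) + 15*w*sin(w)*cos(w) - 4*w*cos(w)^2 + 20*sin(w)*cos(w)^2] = 3*w^2*sin(w) - 5*w^2*cos(w) + 3*w^2 - 10*w*sin(w) + 4*w*sin(2*w) - 6*w*cos(w) + 15*w*cos(2*w) + 15*sin(2*w)/2 + 5*cos(w) - 2*cos(2*w) + 15*cos(3*w) - 2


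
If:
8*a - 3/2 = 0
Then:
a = 3/16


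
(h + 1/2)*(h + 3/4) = h^2 + 5*h/4 + 3/8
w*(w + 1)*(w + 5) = w^3 + 6*w^2 + 5*w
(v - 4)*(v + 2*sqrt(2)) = v^2 - 4*v + 2*sqrt(2)*v - 8*sqrt(2)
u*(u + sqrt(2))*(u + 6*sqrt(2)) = u^3 + 7*sqrt(2)*u^2 + 12*u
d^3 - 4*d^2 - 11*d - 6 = (d - 6)*(d + 1)^2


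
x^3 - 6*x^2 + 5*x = x*(x - 5)*(x - 1)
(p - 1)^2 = p^2 - 2*p + 1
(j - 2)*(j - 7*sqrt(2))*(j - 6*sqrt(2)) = j^3 - 13*sqrt(2)*j^2 - 2*j^2 + 26*sqrt(2)*j + 84*j - 168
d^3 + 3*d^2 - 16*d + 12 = (d - 2)*(d - 1)*(d + 6)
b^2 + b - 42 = (b - 6)*(b + 7)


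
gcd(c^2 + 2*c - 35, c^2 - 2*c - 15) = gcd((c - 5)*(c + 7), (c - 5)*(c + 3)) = c - 5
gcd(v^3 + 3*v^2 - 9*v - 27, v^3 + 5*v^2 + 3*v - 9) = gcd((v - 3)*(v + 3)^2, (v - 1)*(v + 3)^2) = v^2 + 6*v + 9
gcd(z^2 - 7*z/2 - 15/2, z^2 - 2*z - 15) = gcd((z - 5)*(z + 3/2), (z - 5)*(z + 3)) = z - 5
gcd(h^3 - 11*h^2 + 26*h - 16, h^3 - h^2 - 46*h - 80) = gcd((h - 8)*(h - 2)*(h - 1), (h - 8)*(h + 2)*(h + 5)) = h - 8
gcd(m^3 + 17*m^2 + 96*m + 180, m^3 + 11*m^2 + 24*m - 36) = m^2 + 12*m + 36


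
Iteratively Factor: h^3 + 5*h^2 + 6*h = (h + 3)*(h^2 + 2*h) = (h + 2)*(h + 3)*(h)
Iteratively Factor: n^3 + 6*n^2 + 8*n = (n + 2)*(n^2 + 4*n) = (n + 2)*(n + 4)*(n)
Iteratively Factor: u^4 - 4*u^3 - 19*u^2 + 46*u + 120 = (u + 2)*(u^3 - 6*u^2 - 7*u + 60) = (u - 5)*(u + 2)*(u^2 - u - 12) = (u - 5)*(u - 4)*(u + 2)*(u + 3)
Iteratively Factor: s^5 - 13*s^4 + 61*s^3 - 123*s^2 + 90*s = (s - 5)*(s^4 - 8*s^3 + 21*s^2 - 18*s) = (s - 5)*(s - 3)*(s^3 - 5*s^2 + 6*s) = (s - 5)*(s - 3)^2*(s^2 - 2*s) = (s - 5)*(s - 3)^2*(s - 2)*(s)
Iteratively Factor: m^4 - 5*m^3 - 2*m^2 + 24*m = (m + 2)*(m^3 - 7*m^2 + 12*m) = (m - 3)*(m + 2)*(m^2 - 4*m) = m*(m - 3)*(m + 2)*(m - 4)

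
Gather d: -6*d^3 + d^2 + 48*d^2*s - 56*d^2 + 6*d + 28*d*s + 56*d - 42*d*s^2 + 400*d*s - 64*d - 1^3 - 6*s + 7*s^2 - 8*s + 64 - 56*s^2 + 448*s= -6*d^3 + d^2*(48*s - 55) + d*(-42*s^2 + 428*s - 2) - 49*s^2 + 434*s + 63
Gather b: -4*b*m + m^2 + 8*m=-4*b*m + m^2 + 8*m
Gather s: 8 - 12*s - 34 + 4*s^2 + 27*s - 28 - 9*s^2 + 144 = -5*s^2 + 15*s + 90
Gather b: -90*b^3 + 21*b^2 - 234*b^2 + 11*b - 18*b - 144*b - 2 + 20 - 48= -90*b^3 - 213*b^2 - 151*b - 30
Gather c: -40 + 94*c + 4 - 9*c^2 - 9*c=-9*c^2 + 85*c - 36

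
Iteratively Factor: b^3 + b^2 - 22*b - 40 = (b + 2)*(b^2 - b - 20) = (b + 2)*(b + 4)*(b - 5)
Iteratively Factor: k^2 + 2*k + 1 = (k + 1)*(k + 1)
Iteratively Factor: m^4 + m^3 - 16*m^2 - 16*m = (m - 4)*(m^3 + 5*m^2 + 4*m) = m*(m - 4)*(m^2 + 5*m + 4) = m*(m - 4)*(m + 1)*(m + 4)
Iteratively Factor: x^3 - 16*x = (x + 4)*(x^2 - 4*x) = x*(x + 4)*(x - 4)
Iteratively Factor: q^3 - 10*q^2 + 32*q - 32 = (q - 4)*(q^2 - 6*q + 8) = (q - 4)*(q - 2)*(q - 4)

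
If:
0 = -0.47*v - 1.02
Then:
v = -2.17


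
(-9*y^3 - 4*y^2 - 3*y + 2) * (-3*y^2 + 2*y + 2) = 27*y^5 - 6*y^4 - 17*y^3 - 20*y^2 - 2*y + 4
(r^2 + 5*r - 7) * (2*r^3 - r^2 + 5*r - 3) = 2*r^5 + 9*r^4 - 14*r^3 + 29*r^2 - 50*r + 21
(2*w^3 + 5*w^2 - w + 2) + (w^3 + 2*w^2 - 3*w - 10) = 3*w^3 + 7*w^2 - 4*w - 8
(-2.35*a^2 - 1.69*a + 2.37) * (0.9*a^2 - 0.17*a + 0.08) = -2.115*a^4 - 1.1215*a^3 + 2.2323*a^2 - 0.5381*a + 0.1896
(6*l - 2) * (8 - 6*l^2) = -36*l^3 + 12*l^2 + 48*l - 16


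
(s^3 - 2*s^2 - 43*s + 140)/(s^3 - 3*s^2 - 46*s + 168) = (s - 5)/(s - 6)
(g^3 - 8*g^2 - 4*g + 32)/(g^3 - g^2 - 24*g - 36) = (g^2 - 10*g + 16)/(g^2 - 3*g - 18)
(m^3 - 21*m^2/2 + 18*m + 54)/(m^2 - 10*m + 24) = (m^2 - 9*m/2 - 9)/(m - 4)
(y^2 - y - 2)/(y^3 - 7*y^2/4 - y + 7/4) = 4*(y - 2)/(4*y^2 - 11*y + 7)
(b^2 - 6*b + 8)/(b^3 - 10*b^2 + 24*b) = (b - 2)/(b*(b - 6))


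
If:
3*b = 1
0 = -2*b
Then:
No Solution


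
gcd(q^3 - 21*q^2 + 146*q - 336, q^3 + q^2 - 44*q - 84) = q - 7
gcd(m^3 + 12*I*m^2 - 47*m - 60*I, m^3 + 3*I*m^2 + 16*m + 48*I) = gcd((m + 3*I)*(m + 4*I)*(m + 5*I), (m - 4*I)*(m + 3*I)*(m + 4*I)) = m^2 + 7*I*m - 12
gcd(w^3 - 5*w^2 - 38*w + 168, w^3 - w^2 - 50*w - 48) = w + 6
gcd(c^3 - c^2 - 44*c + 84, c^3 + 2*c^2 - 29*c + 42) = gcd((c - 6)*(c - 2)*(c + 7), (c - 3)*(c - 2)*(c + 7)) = c^2 + 5*c - 14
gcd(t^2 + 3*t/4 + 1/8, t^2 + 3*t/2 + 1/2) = t + 1/2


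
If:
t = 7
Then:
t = 7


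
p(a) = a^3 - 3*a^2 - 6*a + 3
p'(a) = 3*a^2 - 6*a - 6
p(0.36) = 0.50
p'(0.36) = -7.77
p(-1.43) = 2.52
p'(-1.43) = 8.71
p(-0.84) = 5.33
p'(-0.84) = 1.16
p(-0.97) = 5.08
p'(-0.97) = 2.64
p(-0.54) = 5.21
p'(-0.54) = -1.89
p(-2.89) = -28.85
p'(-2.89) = 36.40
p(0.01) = 2.94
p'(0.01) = -6.06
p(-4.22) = -100.26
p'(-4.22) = 72.75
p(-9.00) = -915.00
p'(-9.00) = 291.00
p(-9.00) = -915.00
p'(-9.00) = 291.00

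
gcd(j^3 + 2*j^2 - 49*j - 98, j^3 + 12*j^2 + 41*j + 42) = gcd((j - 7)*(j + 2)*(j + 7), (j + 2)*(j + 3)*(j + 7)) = j^2 + 9*j + 14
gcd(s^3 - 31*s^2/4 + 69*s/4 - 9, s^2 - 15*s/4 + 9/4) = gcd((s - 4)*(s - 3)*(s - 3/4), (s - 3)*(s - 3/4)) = s^2 - 15*s/4 + 9/4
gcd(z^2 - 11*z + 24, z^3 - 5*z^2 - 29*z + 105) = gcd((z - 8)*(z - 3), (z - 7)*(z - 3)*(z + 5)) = z - 3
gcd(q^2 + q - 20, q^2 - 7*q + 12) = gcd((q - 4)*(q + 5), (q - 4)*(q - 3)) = q - 4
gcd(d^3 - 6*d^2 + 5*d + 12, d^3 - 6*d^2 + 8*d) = d - 4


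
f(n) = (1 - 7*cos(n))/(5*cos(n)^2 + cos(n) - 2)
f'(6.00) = 0.78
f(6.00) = -1.60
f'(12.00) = 2.74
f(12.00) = -2.04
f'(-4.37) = -6.09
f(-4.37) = -1.89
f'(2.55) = -66.99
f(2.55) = 11.08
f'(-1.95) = 7.03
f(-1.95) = -2.13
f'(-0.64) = 4.03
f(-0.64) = -2.29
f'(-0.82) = 16.12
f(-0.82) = -3.74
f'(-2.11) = 16.43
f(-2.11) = -3.84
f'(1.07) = -105.78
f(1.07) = 6.43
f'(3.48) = 7.85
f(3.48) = 5.05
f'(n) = (1 - 7*cos(n))*(10*sin(n)*cos(n) + sin(n))/(5*cos(n)^2 + cos(n) - 2)^2 + 7*sin(n)/(5*cos(n)^2 + cos(n) - 2)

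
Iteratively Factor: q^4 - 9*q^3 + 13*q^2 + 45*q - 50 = (q - 5)*(q^3 - 4*q^2 - 7*q + 10) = (q - 5)*(q + 2)*(q^2 - 6*q + 5) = (q - 5)*(q - 1)*(q + 2)*(q - 5)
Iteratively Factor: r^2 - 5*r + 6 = (r - 2)*(r - 3)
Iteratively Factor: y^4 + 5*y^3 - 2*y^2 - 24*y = (y + 3)*(y^3 + 2*y^2 - 8*y) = (y - 2)*(y + 3)*(y^2 + 4*y) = y*(y - 2)*(y + 3)*(y + 4)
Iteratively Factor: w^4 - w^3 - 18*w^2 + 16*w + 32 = (w - 2)*(w^3 + w^2 - 16*w - 16) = (w - 2)*(w + 4)*(w^2 - 3*w - 4) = (w - 2)*(w + 1)*(w + 4)*(w - 4)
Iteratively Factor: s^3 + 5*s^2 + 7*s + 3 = (s + 3)*(s^2 + 2*s + 1) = (s + 1)*(s + 3)*(s + 1)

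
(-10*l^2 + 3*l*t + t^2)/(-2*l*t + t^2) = (5*l + t)/t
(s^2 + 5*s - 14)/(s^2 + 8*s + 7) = (s - 2)/(s + 1)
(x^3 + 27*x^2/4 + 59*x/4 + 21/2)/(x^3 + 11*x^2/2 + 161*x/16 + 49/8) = 4*(x + 3)/(4*x + 7)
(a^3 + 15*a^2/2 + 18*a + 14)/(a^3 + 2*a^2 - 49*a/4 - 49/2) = 2*(a + 2)/(2*a - 7)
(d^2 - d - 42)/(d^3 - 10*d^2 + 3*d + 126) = (d + 6)/(d^2 - 3*d - 18)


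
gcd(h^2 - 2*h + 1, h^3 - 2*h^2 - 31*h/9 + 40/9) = h - 1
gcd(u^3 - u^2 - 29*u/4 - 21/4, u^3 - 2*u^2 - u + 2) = u + 1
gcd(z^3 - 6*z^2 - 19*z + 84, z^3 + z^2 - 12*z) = z^2 + z - 12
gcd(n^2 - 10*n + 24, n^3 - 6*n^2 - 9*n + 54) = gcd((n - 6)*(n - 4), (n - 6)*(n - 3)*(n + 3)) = n - 6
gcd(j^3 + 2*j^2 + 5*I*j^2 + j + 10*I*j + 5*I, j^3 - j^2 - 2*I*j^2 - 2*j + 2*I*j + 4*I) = j + 1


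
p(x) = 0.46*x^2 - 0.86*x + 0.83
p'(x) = 0.92*x - 0.86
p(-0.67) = 1.61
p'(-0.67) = -1.48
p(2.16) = 1.12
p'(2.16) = 1.13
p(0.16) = 0.70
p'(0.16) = -0.71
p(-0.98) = 2.11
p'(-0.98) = -1.76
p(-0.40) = 1.25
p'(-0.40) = -1.23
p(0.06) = 0.78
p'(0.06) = -0.80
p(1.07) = 0.44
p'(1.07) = 0.12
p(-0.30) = 1.13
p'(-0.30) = -1.14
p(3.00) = 2.39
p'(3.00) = 1.90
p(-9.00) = 45.83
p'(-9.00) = -9.14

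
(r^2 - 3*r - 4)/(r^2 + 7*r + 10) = (r^2 - 3*r - 4)/(r^2 + 7*r + 10)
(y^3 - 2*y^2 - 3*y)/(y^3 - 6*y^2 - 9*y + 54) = y*(y + 1)/(y^2 - 3*y - 18)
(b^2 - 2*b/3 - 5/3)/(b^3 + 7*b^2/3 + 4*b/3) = (3*b - 5)/(b*(3*b + 4))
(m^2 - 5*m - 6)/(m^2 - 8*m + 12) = (m + 1)/(m - 2)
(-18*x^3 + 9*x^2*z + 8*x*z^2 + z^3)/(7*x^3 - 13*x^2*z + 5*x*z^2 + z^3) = (-18*x^2 - 9*x*z - z^2)/(7*x^2 - 6*x*z - z^2)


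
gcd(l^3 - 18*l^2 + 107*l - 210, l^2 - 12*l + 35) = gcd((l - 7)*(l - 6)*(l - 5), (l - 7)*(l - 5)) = l^2 - 12*l + 35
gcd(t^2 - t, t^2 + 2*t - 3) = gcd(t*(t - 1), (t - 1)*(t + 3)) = t - 1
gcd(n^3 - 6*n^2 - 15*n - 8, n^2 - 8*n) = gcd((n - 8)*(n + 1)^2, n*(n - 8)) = n - 8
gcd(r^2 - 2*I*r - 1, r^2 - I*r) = r - I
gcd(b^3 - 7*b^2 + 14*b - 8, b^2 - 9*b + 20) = b - 4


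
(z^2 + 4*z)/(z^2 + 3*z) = (z + 4)/(z + 3)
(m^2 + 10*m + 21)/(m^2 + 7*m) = (m + 3)/m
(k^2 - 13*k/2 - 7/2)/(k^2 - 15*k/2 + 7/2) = (2*k + 1)/(2*k - 1)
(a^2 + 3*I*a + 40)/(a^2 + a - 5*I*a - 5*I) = (a + 8*I)/(a + 1)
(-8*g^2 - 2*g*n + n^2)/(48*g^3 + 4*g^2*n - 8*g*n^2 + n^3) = -1/(6*g - n)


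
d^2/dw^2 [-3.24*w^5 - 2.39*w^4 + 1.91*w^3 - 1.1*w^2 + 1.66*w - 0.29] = -64.8*w^3 - 28.68*w^2 + 11.46*w - 2.2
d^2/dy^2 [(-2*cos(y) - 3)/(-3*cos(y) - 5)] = (3*cos(y)^2 - 5*cos(y) - 6)/(3*cos(y) + 5)^3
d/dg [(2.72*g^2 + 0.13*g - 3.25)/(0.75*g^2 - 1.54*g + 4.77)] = (-4.2863*g^2 + 30.8238*g - 4.3849)/(0.5625*g^4 - 2.31*g^3 + 9.5266*g^2 - 14.6916*g + 22.7529)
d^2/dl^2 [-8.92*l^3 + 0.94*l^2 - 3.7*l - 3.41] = 1.88 - 53.52*l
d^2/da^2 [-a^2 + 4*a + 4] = -2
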